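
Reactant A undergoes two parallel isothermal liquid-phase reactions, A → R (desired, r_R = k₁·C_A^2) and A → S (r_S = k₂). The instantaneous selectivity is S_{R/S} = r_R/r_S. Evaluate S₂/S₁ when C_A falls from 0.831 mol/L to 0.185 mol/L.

S_{R/S} = (k₁/k₂)·C_A^2, so S₂/S₁ = (C_{A,2}/C_{A,1})^2.
= (0.185/0.831)^2 = (0.2226)^2 = 0.0496.

0.0496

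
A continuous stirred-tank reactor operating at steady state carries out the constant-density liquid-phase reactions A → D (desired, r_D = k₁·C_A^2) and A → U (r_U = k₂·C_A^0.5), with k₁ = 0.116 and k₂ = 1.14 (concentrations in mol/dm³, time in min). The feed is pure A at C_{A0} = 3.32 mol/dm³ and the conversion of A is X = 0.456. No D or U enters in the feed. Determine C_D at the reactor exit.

Exit C_A = C_{A0}(1−X) = 3.32×0.544 = 1.806 mol/dm³.
A CSTR operates uniformly at the exit composition, giving r_D = 0.3784 and r_U = 1.532 (each k·C_A^n at C_A = 1.806).
Fraction of consumed A going to D: r_D/(r_D+r_U) = 0.1981.
C_D = 0.1981·C_{A0}·X = 0.1981×3.32×0.456 = 0.300 mol/dm³.

0.300 mol/dm³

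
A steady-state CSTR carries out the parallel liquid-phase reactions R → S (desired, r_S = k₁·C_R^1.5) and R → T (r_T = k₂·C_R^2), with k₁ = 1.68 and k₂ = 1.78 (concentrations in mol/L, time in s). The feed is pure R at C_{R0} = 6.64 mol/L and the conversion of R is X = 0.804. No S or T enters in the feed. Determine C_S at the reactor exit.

2.42 mol/L

Exit C_R = C_{R0}(1−X) = 6.64×0.196 = 1.301 mol/L.
A CSTR operates uniformly at the exit composition, giving r_S = 2.494 and r_T = 3.015 (each k·C_R^n at C_R = 1.301).
Fraction of consumed R going to S: r_S/(r_S+r_T) = 0.4528.
C_S = 0.4528·C_{R0}·X = 0.4528×6.64×0.804 = 2.42 mol/L.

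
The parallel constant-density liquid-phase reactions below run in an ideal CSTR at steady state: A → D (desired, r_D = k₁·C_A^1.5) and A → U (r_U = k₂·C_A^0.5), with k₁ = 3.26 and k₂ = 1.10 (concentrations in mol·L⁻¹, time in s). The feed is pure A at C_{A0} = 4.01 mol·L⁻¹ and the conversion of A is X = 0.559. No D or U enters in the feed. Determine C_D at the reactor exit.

Exit C_A = C_{A0}(1−X) = 4.01×0.441 = 1.768 mol·L⁻¹.
Rates in a CSTR are evaluated at the outlet concentration: r_D = 3.26×1.768^1.5 = 7.666, r_U = 1.10×1.768^0.5 = 1.463.
Fraction of consumed A going to D: r_D/(r_D+r_U) = 0.8398.
C_D = 0.8398·C_{A0}·X = 0.8398×4.01×0.559 = 1.88 mol·L⁻¹.

1.88 mol·L⁻¹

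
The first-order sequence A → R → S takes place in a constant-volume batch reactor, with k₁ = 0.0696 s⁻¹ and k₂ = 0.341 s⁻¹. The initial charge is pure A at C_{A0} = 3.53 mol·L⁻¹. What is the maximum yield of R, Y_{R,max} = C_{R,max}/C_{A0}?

At the optimum, C_{R,max}/C_{A0} = (k₁/k₂)^[k₂/(k₂−k₁)].
= (0.0696/0.341)^(0.341/(0.341−0.0696)) = (0.2041)^(1.256) = 0.1358.

0.136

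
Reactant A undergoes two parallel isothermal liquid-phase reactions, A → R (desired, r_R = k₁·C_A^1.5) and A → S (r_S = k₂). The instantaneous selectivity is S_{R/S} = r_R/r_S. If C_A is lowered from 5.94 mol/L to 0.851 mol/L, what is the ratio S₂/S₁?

S_{R/S} = (k₁/k₂)·C_A^1.5, so S₂/S₁ = (C_{A,2}/C_{A,1})^1.5.
= (0.851/5.94)^1.5 = (0.1433)^1.5 = 0.0542.

0.0542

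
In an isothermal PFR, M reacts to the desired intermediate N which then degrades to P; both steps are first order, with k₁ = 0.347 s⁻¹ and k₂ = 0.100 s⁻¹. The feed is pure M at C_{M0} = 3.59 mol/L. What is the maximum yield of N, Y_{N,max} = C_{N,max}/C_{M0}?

For a first-order series the maximum intermediate yield is C_{N,max}/C_{M0} = (k₁/k₂)^[k₂/(k₂−k₁)].
= (0.347/0.100)^(0.100/(0.100−0.347)) = (3.470)^(-0.4049) = 0.6043.

0.604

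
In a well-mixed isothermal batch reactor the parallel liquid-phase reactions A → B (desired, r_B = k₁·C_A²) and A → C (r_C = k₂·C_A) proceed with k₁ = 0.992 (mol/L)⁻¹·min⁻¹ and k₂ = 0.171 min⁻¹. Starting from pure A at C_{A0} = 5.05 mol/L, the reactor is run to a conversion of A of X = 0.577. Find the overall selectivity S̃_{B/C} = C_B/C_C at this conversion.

19.7

C_A = C_{A0}(1−X) = 2.136 mol/L.
Along a PFR/batch, dC_C/dC_A = −r_C/(r_B+r_C) = −k₂/(k₂+k₁·C_A).
Integrating from C_{A0} to C_A: C_C = (0.171/0.992)·ln[(0.171+0.992·5.05)/(0.171+0.992·2.14)] = 0.1724·ln(5.181/2.290) = 0.1407 mol/L.
Then C_B = (C_{A0}−C_A) − C_C = 2.914 − 0.1407 = 2.773 mol/L.
S̃_{B/C} = C_B/C_C = 2.773/0.1407 = 19.7.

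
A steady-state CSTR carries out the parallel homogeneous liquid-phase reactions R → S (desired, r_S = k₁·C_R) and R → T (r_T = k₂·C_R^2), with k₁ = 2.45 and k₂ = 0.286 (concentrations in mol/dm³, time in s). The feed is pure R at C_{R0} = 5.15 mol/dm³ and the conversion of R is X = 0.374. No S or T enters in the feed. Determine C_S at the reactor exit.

Exit C_R = C_{R0}(1−X) = 5.15×0.626 = 3.224 mol/dm³.
A CSTR operates uniformly at the exit composition, giving r_S = 7.899 and r_T = 2.973 (each k·C_R^n at C_R = 3.224).
Fraction of consumed R going to S: r_S/(r_S+r_T) = 0.7266.
C_S = 0.7266·C_{R0}·X = 0.7266×5.15×0.374 = 1.40 mol/dm³.

1.40 mol/dm³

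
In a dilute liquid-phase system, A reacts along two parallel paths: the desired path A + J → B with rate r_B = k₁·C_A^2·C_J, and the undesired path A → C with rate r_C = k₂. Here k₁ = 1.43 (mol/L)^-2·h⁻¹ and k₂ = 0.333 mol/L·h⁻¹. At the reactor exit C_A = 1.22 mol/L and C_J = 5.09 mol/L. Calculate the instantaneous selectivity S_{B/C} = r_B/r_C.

32.5

S_{B/C} = r_B/r_C = (k₁·C_A^2·C_J)/(k₂) = (k₁/k₂)·C_A^2·C_J.
= (1.43×1.220^2×5.090) / (0.333) = 10.83/0.3330 = 32.5.
Since the desired path is higher order in A, keeping C_A high (PFR or concentrated feed) favours B.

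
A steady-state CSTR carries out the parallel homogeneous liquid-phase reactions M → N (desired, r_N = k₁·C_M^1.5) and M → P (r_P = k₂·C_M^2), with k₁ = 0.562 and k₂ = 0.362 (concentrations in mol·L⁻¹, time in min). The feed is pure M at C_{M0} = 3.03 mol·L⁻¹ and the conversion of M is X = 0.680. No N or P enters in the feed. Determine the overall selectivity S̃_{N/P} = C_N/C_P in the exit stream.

Exit C_M = C_{M0}(1−X) = 3.03×0.320 = 0.9696 mol·L⁻¹.
Rates in a CSTR are evaluated at the outlet concentration: r_N = 0.562×0.9696^1.5 = 0.5366, r_P = 0.362×0.9696^2 = 0.3403.
Overall selectivity = C_N/C_P = r_Nτ/(r_Pτ) = r_N/r_P = 1.58.

1.58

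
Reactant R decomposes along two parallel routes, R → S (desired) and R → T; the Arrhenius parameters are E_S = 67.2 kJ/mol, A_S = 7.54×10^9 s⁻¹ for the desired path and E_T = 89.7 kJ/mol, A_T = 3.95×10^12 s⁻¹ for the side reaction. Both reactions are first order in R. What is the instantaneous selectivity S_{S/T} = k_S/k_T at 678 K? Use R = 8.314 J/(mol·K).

k_S/k_T = (A_S/A_T)·exp[−(E_S−E_T)/(RT)] = (A_S/A_T)·exp[(E_T−E_S)/(RT)].
(E_T−E_S)/(RT) = (89.7−67.2)×10³/(8.314×678) = 22500/5637 = 3.992.
k_S/k_T = (7.54×10^9/3.95×10^12)·exp(3.992) = 0.001909 × 54.14 = 0.103.
Since E_S < E_T, lowering the temperature improves selectivity toward S.

0.103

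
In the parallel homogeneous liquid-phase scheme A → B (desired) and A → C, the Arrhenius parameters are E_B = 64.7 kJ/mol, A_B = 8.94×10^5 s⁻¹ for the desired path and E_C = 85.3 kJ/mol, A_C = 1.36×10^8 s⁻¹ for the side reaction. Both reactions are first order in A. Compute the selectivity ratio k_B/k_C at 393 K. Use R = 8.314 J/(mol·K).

Since both paths have the same order in A, the concentration cancels and S_{B/C} = k_B/k_C = (A_B/A_C)·exp[(E_C−E_B)/(RT)].
(E_C−E_B)/(RT) = (85.3−64.7)×10³/(8.314×393) = 20600/3267 = 6.305.
k_B/k_C = (8.94×10^5/1.36×10^8)·exp(6.305) = 0.006574 × 547.1 = 3.60.

3.60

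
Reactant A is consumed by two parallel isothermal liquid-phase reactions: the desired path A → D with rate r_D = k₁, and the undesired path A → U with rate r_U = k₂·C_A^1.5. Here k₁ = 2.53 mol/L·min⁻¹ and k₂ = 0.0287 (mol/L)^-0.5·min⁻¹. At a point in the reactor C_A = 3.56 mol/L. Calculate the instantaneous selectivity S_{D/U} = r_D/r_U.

S_{D/U} = r_D/r_U = (k₁)/(k₂·C_A^1.5) = (k₁/k₂)·C_A^-1.5.
= (2.53) / (0.0287×3.560^1.5) = 2.530/0.1928 = 13.1.

13.1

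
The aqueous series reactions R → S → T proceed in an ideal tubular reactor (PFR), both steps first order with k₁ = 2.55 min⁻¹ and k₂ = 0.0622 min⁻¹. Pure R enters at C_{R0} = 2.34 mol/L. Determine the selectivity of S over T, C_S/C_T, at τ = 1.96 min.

For first-order series with pure R initially, C_S(τ) = k₁C_{R0}/(k₂−k₁)·(e^(−k₁τ) − e^(−k₂τ)).
e^(−k₁τ) = e^(−2.55×1.96) = e^(−4.998) = 0.006751; e^(−k₂τ) = e^(−0.1219) = 0.8852.
C_S = 2.55×2.34/(0.0622−2.55) × (0.006751−0.8852) = (-2.399)×(-0.8785) = 2.107 mol/L.
C_R = C_{R0}e^(−k₁τ) = 0.01580 mol/L, so C_T = C_{R0}−C_R−C_S = 0.2172 mol/L; C_S/C_T = 9.70.

9.70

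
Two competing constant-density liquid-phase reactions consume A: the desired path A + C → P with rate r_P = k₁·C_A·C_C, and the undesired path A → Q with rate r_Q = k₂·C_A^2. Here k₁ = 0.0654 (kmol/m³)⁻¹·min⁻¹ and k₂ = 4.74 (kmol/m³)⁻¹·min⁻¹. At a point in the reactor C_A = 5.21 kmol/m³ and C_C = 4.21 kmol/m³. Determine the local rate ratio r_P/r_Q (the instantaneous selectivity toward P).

S_{P/Q} = r_P/r_Q = (k₁·C_A·C_C)/(k₂·C_A^2) = (k₁/k₂)·C_A⁻¹·C_C.
= (0.0654×5.210×4.210) / (4.74×5.210^2) = 1.434/128.7 = 0.0111.

0.0111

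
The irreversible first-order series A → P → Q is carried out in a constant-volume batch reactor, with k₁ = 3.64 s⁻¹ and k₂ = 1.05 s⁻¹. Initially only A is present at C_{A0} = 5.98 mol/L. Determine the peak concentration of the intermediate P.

For a first-order series the maximum intermediate yield is C_{P,max}/C_{A0} = (k₁/k₂)^[k₂/(k₂−k₁)].
= (3.64/1.05)^(1.05/(1.05−3.64)) = (3.467)^(-0.4054) = 0.6041.
C_{P,max} = 0.6041×5.98 = 3.61 mol/L.

3.61 mol/L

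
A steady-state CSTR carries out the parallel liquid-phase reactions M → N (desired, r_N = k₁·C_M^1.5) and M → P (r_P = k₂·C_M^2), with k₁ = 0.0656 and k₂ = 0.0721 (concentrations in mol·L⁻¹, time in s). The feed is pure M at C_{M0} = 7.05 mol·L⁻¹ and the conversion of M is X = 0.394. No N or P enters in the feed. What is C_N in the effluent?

Exit C_M = C_{M0}(1−X) = 7.05×0.606 = 4.272 mol·L⁻¹.
Rates in a CSTR are evaluated at the outlet concentration: r_N = 0.0656×4.272^1.5 = 0.5793, r_P = 0.0721×4.272^2 = 1.316.
Fraction of consumed M going to N: r_N/(r_N+r_P) = 0.3056.
C_N = 0.3056·C_{M0}·X = 0.3056×7.05×0.394 = 0.849 mol·L⁻¹.

0.849 mol·L⁻¹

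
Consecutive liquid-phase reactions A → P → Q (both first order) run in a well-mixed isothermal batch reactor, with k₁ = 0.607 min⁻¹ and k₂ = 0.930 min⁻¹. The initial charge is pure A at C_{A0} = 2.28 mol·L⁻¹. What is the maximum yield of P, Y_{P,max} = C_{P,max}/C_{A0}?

Evaluating C_P at t_opt = ln(k₂/k₁)/(k₂−k₁) gives C_{P,max}/C_{A0} = (k₁/k₂)^[k₂/(k₂−k₁)].
= (0.607/0.930)^(0.930/(0.930−0.607)) = (0.6527)^(2.879) = 0.2927.

0.293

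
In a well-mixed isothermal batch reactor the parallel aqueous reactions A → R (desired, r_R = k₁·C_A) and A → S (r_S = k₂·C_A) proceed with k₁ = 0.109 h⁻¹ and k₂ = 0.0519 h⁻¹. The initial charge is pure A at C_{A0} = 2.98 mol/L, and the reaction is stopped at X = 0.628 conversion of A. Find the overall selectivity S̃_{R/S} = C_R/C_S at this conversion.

2.10

C_A = C_{A0}(1−X) = 1.109 mol/L.
Both paths are first order in A, so the instantaneous fraction to R is constant: dC_R/d(−C_A) = k₁/(k₁+k₂) = 0.6774.
C_R = 0.6774·(C_{A0}−C_A) = 0.6774×1.871 = 1.27 mol/L.
C_S = (C_{A0}−C_A)−C_R = 0.6037 mol/L; S̃_{R/S} = 1.268/0.6037 = 2.10.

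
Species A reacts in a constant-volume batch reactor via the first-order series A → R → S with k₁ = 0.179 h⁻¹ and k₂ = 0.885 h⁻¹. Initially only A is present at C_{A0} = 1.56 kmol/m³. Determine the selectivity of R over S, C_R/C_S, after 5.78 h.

0.159

Solving the coupled first-order balances gives C_R(t) = [k₁/(k₂−k₁)]·C_{A0}·(e^(−k₁t) − e^(−k₂t)).
e^(−k₁t) = e^(−0.179×5.78) = e^(−1.035) = 0.3554; e^(−k₂t) = e^(−5.115) = 0.006004.
C_R = 0.179×1.56/(0.885−0.179) × (0.3554−0.006004) = 0.3955×0.3494 = 0.1382 kmol/m³.
C_A = C_{A0}e^(−k₁t) = 0.5544 kmol/m³, so C_S = C_{A0}−C_A−C_R = 0.8675 kmol/m³; C_R/C_S = 0.159.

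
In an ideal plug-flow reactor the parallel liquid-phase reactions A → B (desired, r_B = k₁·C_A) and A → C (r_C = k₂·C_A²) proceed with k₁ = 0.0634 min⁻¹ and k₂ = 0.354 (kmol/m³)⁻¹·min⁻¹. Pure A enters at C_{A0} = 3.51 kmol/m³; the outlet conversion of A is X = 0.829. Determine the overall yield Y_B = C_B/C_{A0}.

0.0793

C_A = C_{A0}(1−X) = 0.6002 kmol/m³.
Along a PFR/batch, dC_B/dC_A = −r_B/(r_B+r_C) = −k₁/(k₁+k₂·C_A).
Integrating from C_{A0} to C_A: C_B = (0.0634/0.354)·ln[(0.0634+0.354·3.51)/(0.0634+0.354·0.600)] = 0.1791·ln(1.306/0.2759) = 0.2784 kmol/m³.
Y_B = C_B/C_{A0} = 0.2784/3.51 = 0.0793.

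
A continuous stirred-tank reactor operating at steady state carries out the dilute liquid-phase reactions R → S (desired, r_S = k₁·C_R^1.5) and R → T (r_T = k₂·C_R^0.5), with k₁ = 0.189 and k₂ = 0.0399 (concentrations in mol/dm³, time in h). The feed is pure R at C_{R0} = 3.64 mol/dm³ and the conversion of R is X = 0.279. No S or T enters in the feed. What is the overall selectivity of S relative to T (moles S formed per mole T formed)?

12.4

Exit C_R = C_{R0}(1−X) = 3.64×0.721 = 2.624 mol/dm³.
A CSTR operates uniformly at the exit composition, giving r_S = 0.8036 and r_T = 0.06464 (each k·C_R^n at C_R = 2.624).
Overall selectivity = C_S/C_T = r_Sτ/(r_Tτ) = r_S/r_T = 12.4.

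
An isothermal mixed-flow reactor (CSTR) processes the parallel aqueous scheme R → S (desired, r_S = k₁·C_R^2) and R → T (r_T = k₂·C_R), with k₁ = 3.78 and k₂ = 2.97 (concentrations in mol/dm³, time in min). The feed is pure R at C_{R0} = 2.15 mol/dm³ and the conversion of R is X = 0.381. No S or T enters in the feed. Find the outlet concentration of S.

Exit C_R = C_{R0}(1−X) = 2.15×0.619 = 1.331 mol/dm³.
In a CSTR the entire volume is at exit conditions, so r_S = 3.78×1.331^2 = 6.695 and r_T = 2.97×1.331 = 3.953.
Fraction of consumed R going to S: r_S/(r_S+r_T) = 0.6288.
C_S = 0.6288·C_{R0}·X = 0.6288×2.15×0.381 = 0.515 mol/dm³.

0.515 mol/dm³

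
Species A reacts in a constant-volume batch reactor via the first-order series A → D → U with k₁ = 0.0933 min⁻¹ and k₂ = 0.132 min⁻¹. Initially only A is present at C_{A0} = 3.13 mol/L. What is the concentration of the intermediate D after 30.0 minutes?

The intermediate concentration in a first-order A→B→C sequence is C_D = k₁C_{A0}(e^(−k₁t) − e^(−k₂t))/(k₂−k₁).
e^(−k₁t) = e^(−0.0933×30.0) = e^(−2.799) = 0.06087; e^(−k₂t) = e^(−3.960) = 0.01906.
C_D = 0.0933×3.13/(0.132−0.0933) × (0.06087−0.01906) = 7.546×0.04181 = 0.3155 mol/L.

0.315 mol/L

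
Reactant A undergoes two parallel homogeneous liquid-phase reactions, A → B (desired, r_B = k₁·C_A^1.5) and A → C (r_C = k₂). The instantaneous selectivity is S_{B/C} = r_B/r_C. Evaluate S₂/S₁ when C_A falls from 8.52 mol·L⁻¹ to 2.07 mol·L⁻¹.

S_{B/C} = (k₁/k₂)·C_A^1.5, so S₂/S₁ = (C_{A,2}/C_{A,1})^1.5.
= (2.07/8.52)^1.5 = (0.2430)^1.5 = 0.120.
Selectivity toward B falls as C_A falls — high-concentration operation is favoured.

0.120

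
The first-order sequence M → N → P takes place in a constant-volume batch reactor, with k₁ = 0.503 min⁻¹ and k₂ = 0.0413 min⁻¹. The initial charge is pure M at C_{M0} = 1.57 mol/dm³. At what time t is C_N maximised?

5.41 min

The intermediate peaks when r₁ = r₂, i.e. k₁e^(−k₁t) = k₂e^(−k₂t), giving t_opt = ln(k₂/k₁)/(k₂−k₁).
= ln(0.0413/0.503)/(0.0413−0.503) = ln(0.08211)/-0.4617 = -2.500/-0.4617 = 5.41 min.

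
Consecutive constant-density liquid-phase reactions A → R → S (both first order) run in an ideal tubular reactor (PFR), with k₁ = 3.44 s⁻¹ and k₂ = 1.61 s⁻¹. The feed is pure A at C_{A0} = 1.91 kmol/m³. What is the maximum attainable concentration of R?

0.979 kmol/m³

Evaluating C_R at τ_opt = ln(k₂/k₁)/(k₂−k₁) gives C_{R,max}/C_{A0} = (k₁/k₂)^[k₂/(k₂−k₁)].
= (3.44/1.61)^(1.61/(1.61−3.44)) = (2.137)^(-0.8798) = 0.5128.
C_{R,max} = 0.5128×1.91 = 0.979 kmol/m³.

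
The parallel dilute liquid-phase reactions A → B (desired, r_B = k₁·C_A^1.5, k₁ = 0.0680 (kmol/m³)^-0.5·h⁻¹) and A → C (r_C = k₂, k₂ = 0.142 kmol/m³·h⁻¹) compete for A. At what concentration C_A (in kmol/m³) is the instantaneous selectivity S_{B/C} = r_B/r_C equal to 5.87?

5.32 kmol/m³

S_{B/C} = (k₁/k₂)·C_A^1.5 ⇒ C_A = (S·k₂/k₁)^(1/1.5).
= (5.87×0.142/0.0680)^(0.6667) = (12.26)^(0.6667) = 5.32 kmol/m³.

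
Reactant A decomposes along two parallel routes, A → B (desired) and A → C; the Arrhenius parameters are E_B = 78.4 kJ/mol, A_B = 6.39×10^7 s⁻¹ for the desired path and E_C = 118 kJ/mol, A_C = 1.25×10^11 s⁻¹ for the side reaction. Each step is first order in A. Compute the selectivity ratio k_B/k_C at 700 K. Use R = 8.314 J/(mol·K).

k_B/k_C = (A_B/A_C)·exp[−(E_B−E_C)/(RT)] = (A_B/A_C)·exp[(E_C−E_B)/(RT)].
(E_C−E_B)/(RT) = (118−78.4)×10³/(8.314×700) = 39600/5820 = 6.804.
k_B/k_C = (6.39×10^7/1.25×10^11)·exp(6.804) = 5.112×10^-4 × 901.8 = 0.461.

0.461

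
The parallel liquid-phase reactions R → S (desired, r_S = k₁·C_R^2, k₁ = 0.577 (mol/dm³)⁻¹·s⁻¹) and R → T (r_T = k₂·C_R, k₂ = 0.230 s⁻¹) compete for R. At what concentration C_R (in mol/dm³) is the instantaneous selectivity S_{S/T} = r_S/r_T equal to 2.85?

1.14 mol/dm³

S_{S/T} = (k₁/k₂)·C_R ⇒ C_R = S·k₂/k₁.
= 2.85×0.230/0.577 = 1.14 mol/dm³.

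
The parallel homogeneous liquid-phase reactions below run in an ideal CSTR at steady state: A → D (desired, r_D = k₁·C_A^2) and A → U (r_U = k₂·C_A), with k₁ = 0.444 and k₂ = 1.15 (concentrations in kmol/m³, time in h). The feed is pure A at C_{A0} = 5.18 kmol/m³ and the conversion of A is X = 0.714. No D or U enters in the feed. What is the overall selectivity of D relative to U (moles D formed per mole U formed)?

Exit C_A = C_{A0}(1−X) = 5.18×0.286 = 1.481 kmol/m³.
In a CSTR the entire volume is at exit conditions, so r_D = 0.444×1.481^2 = 0.9745 and r_U = 1.15×1.481 = 1.704.
Overall selectivity = C_D/C_U = r_Dτ/(r_Uτ) = r_D/r_U = 0.572.

0.572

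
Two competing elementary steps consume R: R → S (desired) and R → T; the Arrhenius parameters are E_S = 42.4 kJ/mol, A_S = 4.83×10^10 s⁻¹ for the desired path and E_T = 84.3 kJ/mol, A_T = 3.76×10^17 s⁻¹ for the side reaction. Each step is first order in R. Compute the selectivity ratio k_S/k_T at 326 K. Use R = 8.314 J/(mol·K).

k_S/k_T = (A_S/A_T)·exp[−(E_S−E_T)/(RT)] = (A_S/A_T)·exp[(E_T−E_S)/(RT)].
(E_T−E_S)/(RT) = (84.3−42.4)×10³/(8.314×326) = 41900/2710 = 15.46.
k_S/k_T = (4.83×10^10/3.76×10^17)·exp(15.46) = 1.285×10^-7 × 5.174×10^6 = 0.665.

0.665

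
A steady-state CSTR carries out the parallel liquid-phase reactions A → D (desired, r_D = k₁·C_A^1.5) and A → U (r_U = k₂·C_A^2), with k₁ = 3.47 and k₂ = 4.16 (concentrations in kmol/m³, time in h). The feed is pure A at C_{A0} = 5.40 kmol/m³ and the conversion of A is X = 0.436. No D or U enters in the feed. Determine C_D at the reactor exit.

0.761 kmol/m³

Exit C_A = C_{A0}(1−X) = 5.40×0.564 = 3.046 kmol/m³.
A CSTR operates uniformly at the exit composition, giving r_D = 18.44 and r_U = 38.59 (each k·C_A^n at C_A = 3.046).
Fraction of consumed A going to D: r_D/(r_D+r_U) = 0.3234.
C_D = 0.3234·C_{A0}·X = 0.3234×5.40×0.436 = 0.761 kmol/m³.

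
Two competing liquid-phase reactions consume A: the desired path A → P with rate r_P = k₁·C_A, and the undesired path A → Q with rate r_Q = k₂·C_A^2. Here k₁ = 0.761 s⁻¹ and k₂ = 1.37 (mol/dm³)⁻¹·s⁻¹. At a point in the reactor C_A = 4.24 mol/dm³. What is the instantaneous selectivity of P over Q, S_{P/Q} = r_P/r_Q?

0.131

S_{P/Q} = r_P/r_Q = (k₁·C_A)/(k₂·C_A^2) = (k₁/k₂)·C_A⁻¹.
= (0.761×4.240) / (1.37×4.240^2) = 3.227/24.63 = 0.131.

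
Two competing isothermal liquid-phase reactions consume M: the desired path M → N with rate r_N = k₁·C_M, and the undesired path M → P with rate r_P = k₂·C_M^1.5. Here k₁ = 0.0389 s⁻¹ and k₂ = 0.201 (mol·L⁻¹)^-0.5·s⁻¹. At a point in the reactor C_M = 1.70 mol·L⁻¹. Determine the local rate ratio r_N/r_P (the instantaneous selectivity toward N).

0.148

S_{N/P} = r_N/r_P = (k₁·C_M)/(k₂·C_M^1.5) = (k₁/k₂)·C_M^-0.5.
= (0.0389×1.700) / (0.201×1.700^1.5) = 0.06613/0.4455 = 0.148.
The undesired path is higher order in M, so low C_M (CSTR or dilute feed) favours N.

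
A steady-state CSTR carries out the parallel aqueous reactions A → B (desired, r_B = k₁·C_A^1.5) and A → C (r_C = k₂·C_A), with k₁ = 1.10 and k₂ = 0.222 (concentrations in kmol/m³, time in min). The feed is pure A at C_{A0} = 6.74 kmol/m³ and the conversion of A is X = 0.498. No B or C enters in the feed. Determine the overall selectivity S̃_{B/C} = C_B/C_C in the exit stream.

9.11

Exit C_A = C_{A0}(1−X) = 6.74×0.502 = 3.383 kmol/m³.
In a CSTR the entire volume is at exit conditions, so r_B = 1.10×3.383^1.5 = 6.846 and r_C = 0.222×3.383 = 0.7511.
Overall selectivity = C_B/C_C = r_Bτ/(r_Cτ) = r_B/r_C = 9.11.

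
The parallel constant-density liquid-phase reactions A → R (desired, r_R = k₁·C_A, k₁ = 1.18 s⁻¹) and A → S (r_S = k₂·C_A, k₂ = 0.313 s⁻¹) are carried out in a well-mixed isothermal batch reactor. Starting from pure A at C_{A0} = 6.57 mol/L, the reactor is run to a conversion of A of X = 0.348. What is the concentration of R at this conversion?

C_A = C_{A0}(1−X) = 4.284 mol/L.
Both paths are first order in A, so the instantaneous fraction to R is constant: dC_R/d(−C_A) = k₁/(k₁+k₂) = 0.7904.
C_R = 0.7904·(C_{A0}−C_A) = 0.7904×2.286 = 1.81 mol/L.

1.81 mol/L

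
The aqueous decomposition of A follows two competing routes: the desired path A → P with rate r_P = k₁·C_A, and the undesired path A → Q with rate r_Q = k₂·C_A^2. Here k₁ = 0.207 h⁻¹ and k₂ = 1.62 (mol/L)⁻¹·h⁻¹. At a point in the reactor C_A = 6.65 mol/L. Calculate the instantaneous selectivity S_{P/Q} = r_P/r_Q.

S_{P/Q} = r_P/r_Q = (k₁·C_A)/(k₂·C_A^2) = (k₁/k₂)·C_A⁻¹.
= (0.207×6.650) / (1.62×6.650^2) = 1.377/71.64 = 0.0192.
The undesired path is higher order in A, so low C_A (CSTR or dilute feed) favours P.

0.0192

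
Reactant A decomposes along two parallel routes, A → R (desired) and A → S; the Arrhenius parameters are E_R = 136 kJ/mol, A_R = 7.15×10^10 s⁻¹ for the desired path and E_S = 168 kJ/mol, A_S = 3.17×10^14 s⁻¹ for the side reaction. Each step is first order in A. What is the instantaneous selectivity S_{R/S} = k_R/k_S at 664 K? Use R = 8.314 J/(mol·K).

k_R/k_S = (A_R/A_S)·exp[−(E_R−E_S)/(RT)] = (A_R/A_S)·exp[(E_S−E_R)/(RT)].
(E_S−E_R)/(RT) = (168−136)×10³/(8.314×664) = 32000/5520 = 5.797.
k_R/k_S = (7.15×10^10/3.17×10^14)·exp(5.797) = 2.256×10^-4 × 329.2 = 0.0742.

0.0742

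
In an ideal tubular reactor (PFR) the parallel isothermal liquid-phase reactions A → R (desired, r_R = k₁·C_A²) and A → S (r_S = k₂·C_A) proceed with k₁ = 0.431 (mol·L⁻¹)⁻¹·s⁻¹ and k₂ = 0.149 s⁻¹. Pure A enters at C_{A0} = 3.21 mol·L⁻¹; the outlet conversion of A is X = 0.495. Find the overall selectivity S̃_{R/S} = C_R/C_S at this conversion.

6.76

C_A = C_{A0}(1−X) = 1.621 mol·L⁻¹.
Along a PFR/batch, dC_S/dC_A = −r_S/(r_R+r_S) = −k₂/(k₂+k₁·C_A).
Integrating from C_{A0} to C_A: C_S = (0.149/0.431)·ln[(0.149+0.431·3.21)/(0.149+0.431·1.62)] = 0.3457·ln(1.533/0.8477) = 0.2047 mol·L⁻¹.
Then C_R = (C_{A0}−C_A) − C_S = 1.589 − 0.2047 = 1.384 mol·L⁻¹.
S̃_{R/S} = C_R/C_S = 1.384/0.2047 = 6.76.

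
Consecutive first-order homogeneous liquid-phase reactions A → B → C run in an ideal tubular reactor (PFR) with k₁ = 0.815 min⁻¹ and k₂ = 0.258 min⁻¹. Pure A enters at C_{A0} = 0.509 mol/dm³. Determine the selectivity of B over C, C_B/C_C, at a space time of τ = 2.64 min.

The intermediate concentration in a first-order A→B→C sequence is C_B = k₁C_{A0}(e^(−k₁τ) − e^(−k₂τ))/(k₂−k₁).
e^(−k₁τ) = e^(−0.815×2.64) = e^(−2.152) = 0.1163; e^(−k₂τ) = e^(−0.6811) = 0.5060.
C_B = 0.815×0.509/(0.258−0.815) × (0.1163−0.5060) = (-0.7448)×(-0.3898) = 0.2903 mol/dm³.
C_A = C_{A0}e^(−k₁τ) = 0.05920 mol/dm³, so C_C = C_{A0}−C_A−C_B = 0.1595 mol/dm³; C_B/C_C = 1.82.

1.82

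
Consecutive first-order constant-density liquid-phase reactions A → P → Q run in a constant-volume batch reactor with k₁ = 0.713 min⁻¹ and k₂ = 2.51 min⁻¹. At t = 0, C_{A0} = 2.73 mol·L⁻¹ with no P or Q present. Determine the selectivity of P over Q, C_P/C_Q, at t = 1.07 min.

For first-order series with pure A initially, C_P(t) = k₁C_{A0}/(k₂−k₁)·(e^(−k₁t) − e^(−k₂t)).
e^(−k₁t) = e^(−0.713×1.07) = e^(−0.7629) = 0.4663; e^(−k₂t) = e^(−2.686) = 0.06817.
C_P = 0.713×2.73/(2.51−0.713) × (0.4663−0.06817) = 1.083×0.3981 = 0.4313 mol·L⁻¹.
C_A = C_{A0}e^(−k₁t) = 1.273 mol·L⁻¹, so C_Q = C_{A0}−C_A−C_P = 1.026 mol·L⁻¹; C_P/C_Q = 0.420.

0.420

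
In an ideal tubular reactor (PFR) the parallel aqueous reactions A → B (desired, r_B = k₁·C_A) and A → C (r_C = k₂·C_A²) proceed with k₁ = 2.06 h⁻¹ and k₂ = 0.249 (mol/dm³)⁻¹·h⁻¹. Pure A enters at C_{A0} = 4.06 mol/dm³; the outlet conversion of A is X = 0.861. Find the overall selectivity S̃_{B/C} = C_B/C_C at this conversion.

3.73

C_A = C_{A0}(1−X) = 0.5643 mol/dm³.
Along a PFR/batch, dC_B/dC_A = −r_B/(r_B+r_C) = −k₁/(k₁+k₂·C_A).
Integrating from C_{A0} to C_A: C_B = (2.06/0.249)·ln[(2.06+0.249·4.06)/(2.06+0.249·0.564)] = 8.273·ln(3.071/2.201) = 2.757 mol/dm³.
C_C = (C_{A0}−C_A)−C_B = 0.7383 mol/dm³; S̃_{B/C} = 2.757/0.7383 = 3.73.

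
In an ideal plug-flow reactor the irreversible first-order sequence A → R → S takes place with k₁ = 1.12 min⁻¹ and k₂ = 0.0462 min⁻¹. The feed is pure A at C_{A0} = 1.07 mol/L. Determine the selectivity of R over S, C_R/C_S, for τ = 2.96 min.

For first-order series with pure A initially, C_R(τ) = k₁C_{A0}/(k₂−k₁)·(e^(−k₁τ) − e^(−k₂τ)).
e^(−k₁τ) = e^(−1.12×2.96) = e^(−3.315) = 0.03633; e^(−k₂τ) = e^(−0.1368) = 0.8722.
C_R = 1.12×1.07/(0.0462−1.12) × (0.03633−0.8722) = (-1.116)×(-0.8359) = 0.9328 mol/L.
C_A = C_{A0}e^(−k₁τ) = 0.03887 mol/L, so C_S = C_{A0}−C_A−C_R = 0.09828 mol/L; C_R/C_S = 9.49.

9.49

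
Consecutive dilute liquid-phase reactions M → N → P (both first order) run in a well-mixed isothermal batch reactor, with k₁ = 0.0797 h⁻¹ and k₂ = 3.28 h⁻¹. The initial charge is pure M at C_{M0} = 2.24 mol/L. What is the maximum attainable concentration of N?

For a first-order series the maximum intermediate yield is C_{N,max}/C_{M0} = (k₁/k₂)^[k₂/(k₂−k₁)].
= (0.0797/3.28)^(3.28/(3.28−0.0797)) = (0.02430)^(1.025) = 0.02215.
C_{N,max} = 0.02215×2.24 = 0.0496 mol/L.

0.0496 mol/L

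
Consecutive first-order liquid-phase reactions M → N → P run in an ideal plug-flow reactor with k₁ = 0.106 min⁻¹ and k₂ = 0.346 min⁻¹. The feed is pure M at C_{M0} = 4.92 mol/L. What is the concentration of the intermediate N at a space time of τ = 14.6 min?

The intermediate concentration in a first-order A→B→C sequence is C_N = k₁C_{M0}(e^(−k₁τ) − e^(−k₂τ))/(k₂−k₁).
e^(−k₁τ) = e^(−0.106×14.6) = e^(−1.548) = 0.2128; e^(−k₂τ) = e^(−5.052) = 0.006399.
C_N = 0.106×4.92/(0.346−0.106) × (0.2128−0.006399) = 2.173×0.2064 = 0.4484 mol/L.

0.448 mol/L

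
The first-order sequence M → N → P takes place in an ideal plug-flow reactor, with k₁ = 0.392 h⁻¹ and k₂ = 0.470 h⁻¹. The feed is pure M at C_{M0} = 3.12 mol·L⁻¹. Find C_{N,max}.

At the optimum, C_{N,max}/C_{M0} = (k₁/k₂)^[k₂/(k₂−k₁)].
= (0.392/0.470)^(0.470/(0.470−0.392)) = (0.8340)^(6.026) = 0.3350.
C_{N,max} = 0.3350×3.12 = 1.05 mol·L⁻¹.

1.05 mol·L⁻¹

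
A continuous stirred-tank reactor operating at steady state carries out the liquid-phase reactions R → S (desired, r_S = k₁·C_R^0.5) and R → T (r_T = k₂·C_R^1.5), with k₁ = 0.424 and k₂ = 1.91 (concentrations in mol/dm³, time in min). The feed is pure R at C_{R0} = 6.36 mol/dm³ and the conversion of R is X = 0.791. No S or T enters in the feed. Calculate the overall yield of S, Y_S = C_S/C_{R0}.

Exit C_R = C_{R0}(1−X) = 6.36×0.209 = 1.329 mol/dm³.
In a CSTR the entire volume is at exit conditions, so r_S = 0.424×1.329^0.5 = 0.4888 and r_T = 1.91×1.329^1.5 = 2.927.
Fraction of consumed R going to S: r_S/(r_S+r_T) = 0.1431.
C_S = 0.1431·C_{R0}·X = 0.1431×6.36×0.791 = 0.720 mol/dm³; Y_S = C_S/C_{R0} = 0.113.

0.113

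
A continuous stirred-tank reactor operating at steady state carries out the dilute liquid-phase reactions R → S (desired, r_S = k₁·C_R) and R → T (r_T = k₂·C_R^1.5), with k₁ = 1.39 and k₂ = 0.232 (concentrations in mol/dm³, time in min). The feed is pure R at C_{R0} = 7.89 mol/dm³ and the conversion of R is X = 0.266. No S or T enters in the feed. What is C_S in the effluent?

Exit C_R = C_{R0}(1−X) = 7.89×0.734 = 5.791 mol/dm³.
Rates in a CSTR are evaluated at the outlet concentration: r_S = 1.39×5.791 = 8.050, r_T = 0.232×5.791^1.5 = 3.233.
Fraction of consumed R going to S: r_S/(r_S+r_T) = 0.7134.
C_S = 0.7134·C_{R0}·X = 0.7134×7.89×0.266 = 1.50 mol/dm³.

1.50 mol/dm³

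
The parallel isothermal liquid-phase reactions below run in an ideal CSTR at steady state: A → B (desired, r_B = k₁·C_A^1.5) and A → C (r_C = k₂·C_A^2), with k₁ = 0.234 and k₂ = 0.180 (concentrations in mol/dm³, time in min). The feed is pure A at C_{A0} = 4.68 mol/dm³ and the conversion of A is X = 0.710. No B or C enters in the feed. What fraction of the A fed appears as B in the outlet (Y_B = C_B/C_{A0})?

Exit C_A = C_{A0}(1−X) = 4.68×0.290 = 1.357 mol/dm³.
A CSTR operates uniformly at the exit composition, giving r_B = 0.3700 and r_C = 0.3316 (each k·C_A^n at C_A = 1.357).
Fraction of consumed A going to B: r_B/(r_B+r_C) = 0.5274.
C_B = 0.5274·C_{A0}·X = 0.5274×4.68×0.710 = 1.75 mol/dm³; Y_B = C_B/C_{A0} = 0.374.

0.374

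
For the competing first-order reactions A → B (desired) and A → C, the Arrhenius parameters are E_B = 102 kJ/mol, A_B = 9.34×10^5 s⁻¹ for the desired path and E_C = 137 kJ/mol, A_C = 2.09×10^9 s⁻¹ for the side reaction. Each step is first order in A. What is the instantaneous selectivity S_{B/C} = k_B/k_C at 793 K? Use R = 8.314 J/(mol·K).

0.0903

With equal orders, S_{B/C} = k_B/k_C = (A_B/A_C)·exp[(E_C−E_B)/(RT)].
(E_C−E_B)/(RT) = (137−102)×10³/(8.314×793) = 35000/6593 = 5.309.
k_B/k_C = (9.34×10^5/2.09×10^9)·exp(5.309) = 4.469×10^-4 × 202.1 = 0.0903.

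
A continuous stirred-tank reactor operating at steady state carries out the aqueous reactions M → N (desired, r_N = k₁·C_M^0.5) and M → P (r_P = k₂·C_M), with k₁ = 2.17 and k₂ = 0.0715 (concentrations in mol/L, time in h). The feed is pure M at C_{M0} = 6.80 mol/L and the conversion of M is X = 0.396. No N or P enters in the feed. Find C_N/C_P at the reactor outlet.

Exit C_M = C_{M0}(1−X) = 6.80×0.604 = 4.107 mol/L.
A CSTR operates uniformly at the exit composition, giving r_N = 4.398 and r_P = 0.2937 (each k·C_M^n at C_M = 4.107).
Overall selectivity = C_N/C_P = r_Nτ/(r_Pτ) = r_N/r_P = 15.0.

15.0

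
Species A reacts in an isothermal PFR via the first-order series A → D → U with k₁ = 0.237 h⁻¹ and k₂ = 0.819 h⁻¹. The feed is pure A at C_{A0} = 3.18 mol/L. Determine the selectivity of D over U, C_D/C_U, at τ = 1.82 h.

0.973

For first-order series with pure A initially, C_D(τ) = k₁C_{A0}/(k₂−k₁)·(e^(−k₁τ) − e^(−k₂τ)).
e^(−k₁τ) = e^(−0.237×1.82) = e^(−0.4313) = 0.6496; e^(−k₂τ) = e^(−1.491) = 0.2252.
C_D = 0.237×3.18/(0.819−0.237) × (0.6496−0.2252) = 1.295×0.4244 = 0.5496 mol/L.
C_A = C_{A0}e^(−k₁τ) = 2.066 mol/L, so C_U = C_{A0}−C_A−C_D = 0.5646 mol/L; C_D/C_U = 0.973.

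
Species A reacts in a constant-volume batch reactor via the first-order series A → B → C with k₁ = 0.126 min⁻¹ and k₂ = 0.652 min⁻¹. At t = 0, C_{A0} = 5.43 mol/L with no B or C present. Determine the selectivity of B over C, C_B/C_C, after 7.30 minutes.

0.184

Solving the coupled first-order balances gives C_B(t) = [k₁/(k₂−k₁)]·C_{A0}·(e^(−k₁t) − e^(−k₂t)).
e^(−k₁t) = e^(−0.126×7.30) = e^(−0.9198) = 0.3986; e^(−k₂t) = e^(−4.760) = 0.008569.
C_B = 0.126×5.43/(0.652−0.126) × (0.3986−0.008569) = 1.301×0.3900 = 0.5073 mol/L.
C_A = C_{A0}e^(−k₁t) = 2.164 mol/L, so C_C = C_{A0}−C_A−C_B = 2.758 mol/L; C_B/C_C = 0.184.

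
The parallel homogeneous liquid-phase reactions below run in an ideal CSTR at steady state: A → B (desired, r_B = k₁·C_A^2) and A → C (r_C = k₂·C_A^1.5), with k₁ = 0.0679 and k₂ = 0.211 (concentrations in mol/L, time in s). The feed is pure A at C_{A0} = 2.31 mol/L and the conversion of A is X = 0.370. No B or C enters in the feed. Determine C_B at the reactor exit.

0.239 mol/L

Exit C_A = C_{A0}(1−X) = 2.31×0.630 = 1.455 mol/L.
A CSTR operates uniformly at the exit composition, giving r_B = 0.1438 and r_C = 0.3704 (each k·C_A^n at C_A = 1.455).
Fraction of consumed A going to B: r_B/(r_B+r_C) = 0.2796.
C_B = 0.2796·C_{A0}·X = 0.2796×2.31×0.370 = 0.239 mol/L.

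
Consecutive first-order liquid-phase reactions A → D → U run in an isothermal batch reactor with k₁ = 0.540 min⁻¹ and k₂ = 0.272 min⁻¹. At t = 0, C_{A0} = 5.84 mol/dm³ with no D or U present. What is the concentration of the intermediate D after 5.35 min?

For first-order series with pure A initially, C_D(t) = k₁C_{A0}/(k₂−k₁)·(e^(−k₁t) − e^(−k₂t)).
e^(−k₁t) = e^(−0.540×5.35) = e^(−2.889) = 0.05563; e^(−k₂t) = e^(−1.455) = 0.2334.
C_D = 0.540×5.84/(0.272−0.540) × (0.05563−0.2334) = (-11.77)×(-0.1777) = 2.091 mol/dm³.

2.09 mol/dm³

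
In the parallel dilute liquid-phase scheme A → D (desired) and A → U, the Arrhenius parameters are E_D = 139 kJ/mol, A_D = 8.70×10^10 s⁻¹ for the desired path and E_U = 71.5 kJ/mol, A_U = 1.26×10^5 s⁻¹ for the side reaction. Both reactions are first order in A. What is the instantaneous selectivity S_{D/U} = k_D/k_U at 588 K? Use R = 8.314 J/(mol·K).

0.696

Since both paths have the same order in A, the concentration cancels and S_{D/U} = k_D/k_U = (A_D/A_U)·exp[(E_U−E_D)/(RT)].
(E_U−E_D)/(RT) = (71.5−139)×10³/(8.314×588) = -67500/4889 = -13.81.
k_D/k_U = (8.70×10^10/1.26×10^5)·exp(-13.81) = 6.905×10^5 × 1.008×10^-6 = 0.696.
Since E_D > E_U, raising the temperature improves selectivity toward D.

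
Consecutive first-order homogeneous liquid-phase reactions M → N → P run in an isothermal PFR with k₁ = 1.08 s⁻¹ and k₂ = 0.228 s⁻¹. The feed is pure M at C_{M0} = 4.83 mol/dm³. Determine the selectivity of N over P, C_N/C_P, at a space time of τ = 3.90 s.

1.04

The intermediate concentration in a first-order A→B→C sequence is C_N = k₁C_{M0}(e^(−k₁τ) − e^(−k₂τ))/(k₂−k₁).
e^(−k₁τ) = e^(−1.08×3.90) = e^(−4.212) = 0.01482; e^(−k₂τ) = e^(−0.8892) = 0.4110.
C_N = 1.08×4.83/(0.228−1.08) × (0.01482−0.4110) = (-6.123)×(-0.3962) = 2.426 mol/dm³.
C_M = C_{M0}e^(−k₁τ) = 0.07156 mol/dm³, so C_P = C_{M0}−C_M−C_N = 2.333 mol/dm³; C_N/C_P = 1.04.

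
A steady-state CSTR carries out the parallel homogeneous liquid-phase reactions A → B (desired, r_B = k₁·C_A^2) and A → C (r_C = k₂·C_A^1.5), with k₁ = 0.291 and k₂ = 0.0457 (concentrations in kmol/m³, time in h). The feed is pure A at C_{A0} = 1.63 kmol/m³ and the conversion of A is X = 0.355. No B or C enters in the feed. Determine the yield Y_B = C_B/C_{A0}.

Exit C_A = C_{A0}(1−X) = 1.63×0.645 = 1.051 kmol/m³.
A CSTR operates uniformly at the exit composition, giving r_B = 0.3217 and r_C = 0.04926 (each k·C_A^n at C_A = 1.051).
Fraction of consumed A going to B: r_B/(r_B+r_C) = 0.8672.
C_B = 0.8672·C_{A0}·X = 0.8672×1.63×0.355 = 0.502 kmol/m³; Y_B = C_B/C_{A0} = 0.308.

0.308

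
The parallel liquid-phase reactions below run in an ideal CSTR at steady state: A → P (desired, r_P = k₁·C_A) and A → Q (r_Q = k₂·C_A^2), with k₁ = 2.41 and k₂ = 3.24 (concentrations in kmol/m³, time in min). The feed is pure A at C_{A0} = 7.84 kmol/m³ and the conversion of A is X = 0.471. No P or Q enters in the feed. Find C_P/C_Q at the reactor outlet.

Exit C_A = C_{A0}(1−X) = 7.84×0.529 = 4.147 kmol/m³.
In a CSTR the entire volume is at exit conditions, so r_P = 2.41×4.147 = 9.995 and r_Q = 3.24×4.147^2 = 55.73.
Overall selectivity = C_P/C_Q = r_Pτ/(r_Qτ) = r_P/r_Q = 0.179.

0.179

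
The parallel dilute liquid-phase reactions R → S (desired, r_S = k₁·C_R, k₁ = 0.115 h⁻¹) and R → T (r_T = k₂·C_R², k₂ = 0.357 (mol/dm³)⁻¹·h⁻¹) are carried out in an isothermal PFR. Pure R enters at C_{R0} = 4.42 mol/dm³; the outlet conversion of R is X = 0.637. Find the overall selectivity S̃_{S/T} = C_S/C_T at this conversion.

0.115

C_R = C_{R0}(1−X) = 1.604 mol/dm³.
Along a PFR/batch, dC_S/dC_R = −r_S/(r_S+r_T) = −k₁/(k₁+k₂·C_R).
Integrating from C_{R0} to C_R: C_S = (0.115/0.357)·ln[(0.115+0.357·4.42)/(0.115+0.357·1.60)] = 0.3221·ln(1.693/0.6878) = 0.2902 mol/dm³.
C_T = (C_{R0}−C_R)−C_S = 2.525 mol/dm³; S̃_{S/T} = 0.2902/2.525 = 0.115.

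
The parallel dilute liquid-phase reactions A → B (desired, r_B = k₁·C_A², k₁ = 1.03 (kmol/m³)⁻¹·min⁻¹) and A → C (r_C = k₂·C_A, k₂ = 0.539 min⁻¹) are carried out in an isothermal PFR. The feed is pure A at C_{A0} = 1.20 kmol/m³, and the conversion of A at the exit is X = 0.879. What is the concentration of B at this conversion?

0.559 kmol/m³

C_A = C_{A0}(1−X) = 0.1452 kmol/m³.
Along a PFR/batch, dC_C/dC_A = −r_C/(r_B+r_C) = −k₂/(k₂+k₁·C_A).
Integrating from C_{A0} to C_A: C_C = (0.539/1.03)·ln[(0.539+1.03·1.20)/(0.539+1.03·0.145)] = 0.5233·ln(1.775/0.6886) = 0.4955 kmol/m³.
Then C_B = (C_{A0}−C_A) − C_C = 1.055 − 0.4955 = 0.5593 kmol/m³.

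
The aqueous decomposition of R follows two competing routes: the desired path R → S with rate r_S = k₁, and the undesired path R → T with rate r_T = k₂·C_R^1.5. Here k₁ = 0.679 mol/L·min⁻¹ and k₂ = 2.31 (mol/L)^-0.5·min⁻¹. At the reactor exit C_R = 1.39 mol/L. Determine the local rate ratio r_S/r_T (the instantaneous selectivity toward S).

0.179

S_{S/T} = r_S/r_T = (k₁)/(k₂·C_R^1.5) = (k₁/k₂)·C_R^-1.5.
= (0.679) / (2.31×1.390^1.5) = 0.6790/3.786 = 0.179.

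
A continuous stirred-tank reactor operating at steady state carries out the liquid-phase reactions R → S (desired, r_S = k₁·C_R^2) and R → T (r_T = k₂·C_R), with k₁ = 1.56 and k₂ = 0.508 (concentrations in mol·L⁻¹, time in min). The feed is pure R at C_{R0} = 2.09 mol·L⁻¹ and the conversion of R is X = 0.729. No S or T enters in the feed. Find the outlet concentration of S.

Exit C_R = C_{R0}(1−X) = 2.09×0.271 = 0.5664 mol·L⁻¹.
In a CSTR the entire volume is at exit conditions, so r_S = 1.56×0.5664^2 = 0.5004 and r_T = 0.508×0.5664 = 0.2877.
Fraction of consumed R going to S: r_S/(r_S+r_T) = 0.6349.
C_S = 0.6349·C_{R0}·X = 0.6349×2.09×0.729 = 0.967 mol·L⁻¹.

0.967 mol·L⁻¹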